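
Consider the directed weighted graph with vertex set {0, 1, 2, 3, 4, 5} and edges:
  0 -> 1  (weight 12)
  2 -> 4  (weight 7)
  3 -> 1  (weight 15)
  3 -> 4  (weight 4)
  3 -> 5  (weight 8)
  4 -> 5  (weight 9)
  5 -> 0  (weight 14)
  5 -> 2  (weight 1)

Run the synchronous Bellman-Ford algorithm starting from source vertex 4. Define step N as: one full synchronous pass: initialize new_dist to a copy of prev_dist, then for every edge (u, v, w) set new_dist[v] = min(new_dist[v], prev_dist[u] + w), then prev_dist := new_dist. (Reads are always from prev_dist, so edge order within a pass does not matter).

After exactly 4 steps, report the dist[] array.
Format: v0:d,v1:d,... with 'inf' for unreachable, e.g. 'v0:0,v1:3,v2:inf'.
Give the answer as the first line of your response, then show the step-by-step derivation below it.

v0:23,v1:35,v2:10,v3:inf,v4:0,v5:9

step 1: dist = v0:inf,v1:inf,v2:inf,v3:inf,v4:0,v5:9
step 2: dist = v0:23,v1:inf,v2:10,v3:inf,v4:0,v5:9
step 3: dist = v0:23,v1:35,v2:10,v3:inf,v4:0,v5:9
step 4: dist = v0:23,v1:35,v2:10,v3:inf,v4:0,v5:9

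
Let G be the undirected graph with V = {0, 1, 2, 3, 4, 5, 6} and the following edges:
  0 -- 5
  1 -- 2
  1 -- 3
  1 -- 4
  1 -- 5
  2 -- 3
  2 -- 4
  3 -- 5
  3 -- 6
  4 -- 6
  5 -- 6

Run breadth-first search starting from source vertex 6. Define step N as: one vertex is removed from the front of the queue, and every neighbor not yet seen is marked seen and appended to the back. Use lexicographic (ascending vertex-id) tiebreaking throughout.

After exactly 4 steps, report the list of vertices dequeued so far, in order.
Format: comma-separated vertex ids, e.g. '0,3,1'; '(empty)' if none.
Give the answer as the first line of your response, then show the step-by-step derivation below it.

6,3,4,5

step 1: dequeue 6; queue=[3,4,5]; order=6
step 2: dequeue 3; queue=[4,5,1,2]; order=6,3
step 3: dequeue 4; queue=[5,1,2]; order=6,3,4
step 4: dequeue 5; queue=[1,2,0]; order=6,3,4,5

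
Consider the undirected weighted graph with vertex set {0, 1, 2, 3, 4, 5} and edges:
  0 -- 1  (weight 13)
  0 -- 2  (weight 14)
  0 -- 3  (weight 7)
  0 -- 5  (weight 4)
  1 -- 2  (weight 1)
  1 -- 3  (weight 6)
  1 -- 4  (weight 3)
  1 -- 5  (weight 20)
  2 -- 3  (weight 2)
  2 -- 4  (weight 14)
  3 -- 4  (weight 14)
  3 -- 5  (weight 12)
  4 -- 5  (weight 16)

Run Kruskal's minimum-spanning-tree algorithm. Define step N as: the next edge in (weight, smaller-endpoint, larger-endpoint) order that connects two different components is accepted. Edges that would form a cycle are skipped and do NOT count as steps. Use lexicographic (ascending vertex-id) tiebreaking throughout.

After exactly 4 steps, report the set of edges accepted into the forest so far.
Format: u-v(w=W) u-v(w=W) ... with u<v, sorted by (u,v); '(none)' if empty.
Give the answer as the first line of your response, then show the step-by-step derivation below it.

0-5(w=4) 1-2(w=1) 1-4(w=3) 2-3(w=2)

step 1: add edge 1-2 (w=1); MST = {1-2(w=1)}
step 2: add edge 2-3 (w=2); MST = {1-2(w=1) 2-3(w=2)}
step 3: add edge 1-4 (w=3); MST = {1-2(w=1) 1-4(w=3) 2-3(w=2)}
step 4: add edge 0-5 (w=4); MST = {0-5(w=4) 1-2(w=1) 1-4(w=3) 2-3(w=2)}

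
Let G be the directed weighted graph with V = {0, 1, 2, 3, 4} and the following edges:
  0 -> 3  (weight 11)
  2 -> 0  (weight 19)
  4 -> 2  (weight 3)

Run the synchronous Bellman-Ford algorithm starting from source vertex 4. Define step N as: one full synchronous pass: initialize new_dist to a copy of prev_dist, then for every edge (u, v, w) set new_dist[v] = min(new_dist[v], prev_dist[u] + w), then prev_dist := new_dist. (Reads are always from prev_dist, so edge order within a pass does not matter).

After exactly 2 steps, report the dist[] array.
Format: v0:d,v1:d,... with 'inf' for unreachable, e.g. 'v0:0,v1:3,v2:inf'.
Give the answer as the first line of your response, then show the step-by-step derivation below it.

v0:22,v1:inf,v2:3,v3:inf,v4:0

step 1: dist = v0:inf,v1:inf,v2:3,v3:inf,v4:0
step 2: dist = v0:22,v1:inf,v2:3,v3:inf,v4:0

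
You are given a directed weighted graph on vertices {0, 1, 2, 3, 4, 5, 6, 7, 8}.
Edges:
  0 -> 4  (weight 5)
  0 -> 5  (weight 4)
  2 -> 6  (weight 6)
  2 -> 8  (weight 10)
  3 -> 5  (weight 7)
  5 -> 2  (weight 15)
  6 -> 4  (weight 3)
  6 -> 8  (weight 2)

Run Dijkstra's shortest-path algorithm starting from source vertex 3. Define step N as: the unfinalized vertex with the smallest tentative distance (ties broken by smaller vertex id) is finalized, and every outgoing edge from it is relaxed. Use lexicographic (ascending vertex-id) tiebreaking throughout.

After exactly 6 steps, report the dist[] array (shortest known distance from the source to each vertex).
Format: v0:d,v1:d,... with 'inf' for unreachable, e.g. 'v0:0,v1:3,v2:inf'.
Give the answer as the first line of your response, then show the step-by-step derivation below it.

v0:inf,v1:inf,v2:22,v3:0,v4:31,v5:7,v6:28,v7:inf,v8:30

step 1: dist = v0:inf,v1:inf,v2:inf,v3:0,v4:inf,v5:7,v6:inf,v7:inf,v8:inf
step 2: dist = v0:inf,v1:inf,v2:22,v3:0,v4:inf,v5:7,v6:inf,v7:inf,v8:inf
step 3: dist = v0:inf,v1:inf,v2:22,v3:0,v4:inf,v5:7,v6:28,v7:inf,v8:32
step 4: dist = v0:inf,v1:inf,v2:22,v3:0,v4:31,v5:7,v6:28,v7:inf,v8:30
step 5: dist = v0:inf,v1:inf,v2:22,v3:0,v4:31,v5:7,v6:28,v7:inf,v8:30
step 6: dist = v0:inf,v1:inf,v2:22,v3:0,v4:31,v5:7,v6:28,v7:inf,v8:30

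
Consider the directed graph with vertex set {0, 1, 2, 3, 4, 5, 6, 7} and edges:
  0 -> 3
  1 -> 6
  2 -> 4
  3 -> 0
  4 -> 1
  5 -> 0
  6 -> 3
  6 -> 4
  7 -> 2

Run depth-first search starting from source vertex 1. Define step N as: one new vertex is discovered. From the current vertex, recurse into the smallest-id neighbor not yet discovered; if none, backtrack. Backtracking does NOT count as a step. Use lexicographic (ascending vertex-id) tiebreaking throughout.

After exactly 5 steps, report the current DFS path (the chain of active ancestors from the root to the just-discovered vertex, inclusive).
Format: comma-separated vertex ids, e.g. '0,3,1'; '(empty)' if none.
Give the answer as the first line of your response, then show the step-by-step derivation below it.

1,6,4

step 1: discover 1; path=1; order=1
step 2: discover 6; path=1>6; order=1,6
step 3: discover 3; path=1>6>3; order=1,6,3
step 4: discover 0; path=1>6>3>0; order=1,6,3,0
step 5: discover 4; path=1>6>4; order=1,6,3,0,4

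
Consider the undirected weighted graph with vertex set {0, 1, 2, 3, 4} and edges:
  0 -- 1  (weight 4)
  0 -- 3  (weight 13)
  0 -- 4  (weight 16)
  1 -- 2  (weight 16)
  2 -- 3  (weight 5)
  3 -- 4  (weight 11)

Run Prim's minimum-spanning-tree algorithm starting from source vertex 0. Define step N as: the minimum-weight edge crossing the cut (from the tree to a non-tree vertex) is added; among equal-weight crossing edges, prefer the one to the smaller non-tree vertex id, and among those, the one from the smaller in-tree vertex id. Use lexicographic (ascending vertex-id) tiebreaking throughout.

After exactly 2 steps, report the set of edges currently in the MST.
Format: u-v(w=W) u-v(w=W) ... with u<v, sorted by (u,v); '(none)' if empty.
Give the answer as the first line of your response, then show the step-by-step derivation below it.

0-1(w=4) 0-3(w=13)

step 1: add edge 0-1 (w=4); MST = {0-1(w=4)}
step 2: add edge 0-3 (w=13); MST = {0-1(w=4) 0-3(w=13)}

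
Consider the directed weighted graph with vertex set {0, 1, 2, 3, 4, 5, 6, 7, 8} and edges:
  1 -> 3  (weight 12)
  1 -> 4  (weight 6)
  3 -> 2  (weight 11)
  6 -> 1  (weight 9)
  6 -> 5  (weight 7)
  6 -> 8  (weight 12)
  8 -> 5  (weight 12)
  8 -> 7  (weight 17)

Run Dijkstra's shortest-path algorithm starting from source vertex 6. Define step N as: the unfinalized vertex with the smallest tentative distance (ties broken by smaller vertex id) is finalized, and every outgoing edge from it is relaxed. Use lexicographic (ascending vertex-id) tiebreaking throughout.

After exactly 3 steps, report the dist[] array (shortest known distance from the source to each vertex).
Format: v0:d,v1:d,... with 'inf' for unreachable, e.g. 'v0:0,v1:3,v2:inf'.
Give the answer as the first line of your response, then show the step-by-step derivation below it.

v0:inf,v1:9,v2:inf,v3:21,v4:15,v5:7,v6:0,v7:inf,v8:12

step 1: dist = v0:inf,v1:9,v2:inf,v3:inf,v4:inf,v5:7,v6:0,v7:inf,v8:12
step 2: dist = v0:inf,v1:9,v2:inf,v3:inf,v4:inf,v5:7,v6:0,v7:inf,v8:12
step 3: dist = v0:inf,v1:9,v2:inf,v3:21,v4:15,v5:7,v6:0,v7:inf,v8:12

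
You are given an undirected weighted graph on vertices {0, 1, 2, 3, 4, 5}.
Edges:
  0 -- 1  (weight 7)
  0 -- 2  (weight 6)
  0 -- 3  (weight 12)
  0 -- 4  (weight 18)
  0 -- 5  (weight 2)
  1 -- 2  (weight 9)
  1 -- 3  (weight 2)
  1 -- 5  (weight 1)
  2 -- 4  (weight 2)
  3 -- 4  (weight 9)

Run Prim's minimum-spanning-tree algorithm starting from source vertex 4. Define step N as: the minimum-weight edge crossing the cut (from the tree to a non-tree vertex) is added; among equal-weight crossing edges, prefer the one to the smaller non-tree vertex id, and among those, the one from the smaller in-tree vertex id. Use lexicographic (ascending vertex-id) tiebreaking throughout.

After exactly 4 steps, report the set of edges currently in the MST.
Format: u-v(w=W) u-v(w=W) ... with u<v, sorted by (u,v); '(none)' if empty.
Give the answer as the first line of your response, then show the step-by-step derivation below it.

0-2(w=6) 0-5(w=2) 1-5(w=1) 2-4(w=2)

step 1: add edge 2-4 (w=2); MST = {2-4(w=2)}
step 2: add edge 0-2 (w=6); MST = {0-2(w=6) 2-4(w=2)}
step 3: add edge 0-5 (w=2); MST = {0-2(w=6) 0-5(w=2) 2-4(w=2)}
step 4: add edge 1-5 (w=1); MST = {0-2(w=6) 0-5(w=2) 1-5(w=1) 2-4(w=2)}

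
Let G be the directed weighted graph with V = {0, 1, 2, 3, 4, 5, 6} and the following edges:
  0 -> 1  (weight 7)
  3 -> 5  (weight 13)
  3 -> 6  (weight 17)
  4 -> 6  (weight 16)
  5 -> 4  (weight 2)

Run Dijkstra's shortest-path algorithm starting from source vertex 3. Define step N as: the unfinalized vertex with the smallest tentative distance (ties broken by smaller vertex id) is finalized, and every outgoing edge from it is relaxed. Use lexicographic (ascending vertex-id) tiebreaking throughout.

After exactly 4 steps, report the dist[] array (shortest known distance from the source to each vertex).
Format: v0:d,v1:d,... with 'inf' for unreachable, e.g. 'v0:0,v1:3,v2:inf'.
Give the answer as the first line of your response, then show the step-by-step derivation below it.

v0:inf,v1:inf,v2:inf,v3:0,v4:15,v5:13,v6:17

step 1: dist = v0:inf,v1:inf,v2:inf,v3:0,v4:inf,v5:13,v6:17
step 2: dist = v0:inf,v1:inf,v2:inf,v3:0,v4:15,v5:13,v6:17
step 3: dist = v0:inf,v1:inf,v2:inf,v3:0,v4:15,v5:13,v6:17
step 4: dist = v0:inf,v1:inf,v2:inf,v3:0,v4:15,v5:13,v6:17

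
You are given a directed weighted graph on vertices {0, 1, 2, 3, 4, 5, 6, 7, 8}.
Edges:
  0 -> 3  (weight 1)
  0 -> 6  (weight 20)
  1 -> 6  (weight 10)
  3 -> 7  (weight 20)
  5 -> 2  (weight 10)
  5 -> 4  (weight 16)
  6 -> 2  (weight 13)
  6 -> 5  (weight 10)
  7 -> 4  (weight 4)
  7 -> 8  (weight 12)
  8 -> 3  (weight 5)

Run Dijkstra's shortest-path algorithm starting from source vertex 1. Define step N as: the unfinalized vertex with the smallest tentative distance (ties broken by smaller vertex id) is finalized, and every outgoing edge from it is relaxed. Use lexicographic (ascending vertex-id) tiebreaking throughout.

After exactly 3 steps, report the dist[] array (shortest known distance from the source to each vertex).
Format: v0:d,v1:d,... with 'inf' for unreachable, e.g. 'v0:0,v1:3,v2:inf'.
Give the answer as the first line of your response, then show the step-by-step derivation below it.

v0:inf,v1:0,v2:23,v3:inf,v4:36,v5:20,v6:10,v7:inf,v8:inf

step 1: dist = v0:inf,v1:0,v2:inf,v3:inf,v4:inf,v5:inf,v6:10,v7:inf,v8:inf
step 2: dist = v0:inf,v1:0,v2:23,v3:inf,v4:inf,v5:20,v6:10,v7:inf,v8:inf
step 3: dist = v0:inf,v1:0,v2:23,v3:inf,v4:36,v5:20,v6:10,v7:inf,v8:inf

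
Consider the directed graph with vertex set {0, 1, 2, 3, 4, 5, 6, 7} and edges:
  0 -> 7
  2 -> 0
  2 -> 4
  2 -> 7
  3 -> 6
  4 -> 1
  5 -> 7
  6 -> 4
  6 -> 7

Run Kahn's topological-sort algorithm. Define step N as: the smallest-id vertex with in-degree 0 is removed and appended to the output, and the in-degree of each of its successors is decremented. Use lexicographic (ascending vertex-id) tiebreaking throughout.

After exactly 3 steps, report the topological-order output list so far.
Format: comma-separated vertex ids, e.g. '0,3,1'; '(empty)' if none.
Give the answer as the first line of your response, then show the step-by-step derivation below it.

2,0,3

step 1: output 2; order=[2]; indeg=(0,1,0,0,1,0,1,3)
step 2: output 0; order=[2,0]; indeg=(0,1,0,0,1,0,1,2)
step 3: output 3; order=[2,0,3]; indeg=(0,1,0,0,1,0,0,2)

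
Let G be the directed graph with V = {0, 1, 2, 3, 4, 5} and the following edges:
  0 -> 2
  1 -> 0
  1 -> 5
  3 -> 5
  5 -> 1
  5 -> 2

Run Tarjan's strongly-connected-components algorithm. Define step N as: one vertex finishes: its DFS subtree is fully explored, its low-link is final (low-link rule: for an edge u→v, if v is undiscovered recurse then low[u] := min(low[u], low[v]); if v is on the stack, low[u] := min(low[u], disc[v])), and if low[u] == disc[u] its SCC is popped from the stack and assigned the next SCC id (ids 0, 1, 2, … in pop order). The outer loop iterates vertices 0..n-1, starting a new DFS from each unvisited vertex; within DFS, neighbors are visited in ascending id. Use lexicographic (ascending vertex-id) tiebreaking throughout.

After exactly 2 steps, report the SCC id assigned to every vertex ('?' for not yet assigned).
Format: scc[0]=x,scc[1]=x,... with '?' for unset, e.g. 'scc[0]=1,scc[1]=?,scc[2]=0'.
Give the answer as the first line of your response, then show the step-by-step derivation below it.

scc[0]=1,scc[1]=?,scc[2]=0,scc[3]=?,scc[4]=?,scc[5]=?

step 1: low=(low[0]=0,low[1]=?,low[2]=1,low[3]=?,low[4]=?,low[5]=?); scc=(scc[0]=?,scc[1]=?,scc[2]=0,scc[3]=?,scc[4]=?,scc[5]=?)
step 2: low=(low[0]=0,low[1]=?,low[2]=1,low[3]=?,low[4]=?,low[5]=?); scc=(scc[0]=1,scc[1]=?,scc[2]=0,scc[3]=?,scc[4]=?,scc[5]=?)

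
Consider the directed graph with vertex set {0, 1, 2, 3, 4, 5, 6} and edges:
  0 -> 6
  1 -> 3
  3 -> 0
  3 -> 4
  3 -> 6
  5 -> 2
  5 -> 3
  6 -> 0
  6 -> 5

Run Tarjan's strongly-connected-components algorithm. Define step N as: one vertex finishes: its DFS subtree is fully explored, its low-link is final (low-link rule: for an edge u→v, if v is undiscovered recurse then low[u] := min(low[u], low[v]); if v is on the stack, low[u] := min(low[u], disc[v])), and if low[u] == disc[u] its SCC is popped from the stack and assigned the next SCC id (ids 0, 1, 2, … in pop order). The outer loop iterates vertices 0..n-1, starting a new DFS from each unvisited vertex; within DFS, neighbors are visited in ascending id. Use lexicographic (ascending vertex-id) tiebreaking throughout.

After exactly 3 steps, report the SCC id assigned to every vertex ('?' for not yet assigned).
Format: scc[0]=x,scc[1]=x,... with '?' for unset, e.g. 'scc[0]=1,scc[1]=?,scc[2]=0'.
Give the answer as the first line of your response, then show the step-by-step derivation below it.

scc[0]=?,scc[1]=?,scc[2]=0,scc[3]=?,scc[4]=1,scc[5]=?,scc[6]=?

step 1: low=(low[0]=0,low[1]=?,low[2]=3,low[3]=?,low[4]=?,low[5]=2,low[6]=0); scc=(scc[0]=?,scc[1]=?,scc[2]=0,scc[3]=?,scc[4]=?,scc[5]=?,scc[6]=?)
step 2: low=(low[0]=0,low[1]=?,low[2]=3,low[3]=0,low[4]=5,low[5]=2,low[6]=0); scc=(scc[0]=?,scc[1]=?,scc[2]=0,scc[3]=?,scc[4]=1,scc[5]=?,scc[6]=?)
step 3: low=(low[0]=0,low[1]=?,low[2]=3,low[3]=0,low[4]=5,low[5]=2,low[6]=0); scc=(scc[0]=?,scc[1]=?,scc[2]=0,scc[3]=?,scc[4]=1,scc[5]=?,scc[6]=?)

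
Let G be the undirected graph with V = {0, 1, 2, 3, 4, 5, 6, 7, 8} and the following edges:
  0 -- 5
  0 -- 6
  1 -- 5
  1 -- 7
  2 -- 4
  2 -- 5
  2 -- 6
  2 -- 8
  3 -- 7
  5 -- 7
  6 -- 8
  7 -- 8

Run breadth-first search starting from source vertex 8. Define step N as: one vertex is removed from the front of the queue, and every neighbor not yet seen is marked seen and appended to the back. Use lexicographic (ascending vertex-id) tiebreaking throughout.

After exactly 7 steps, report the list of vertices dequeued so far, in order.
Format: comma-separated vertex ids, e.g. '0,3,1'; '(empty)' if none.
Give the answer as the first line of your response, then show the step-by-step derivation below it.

8,2,6,7,4,5,0

step 1: dequeue 8; queue=[2,6,7]; order=8
step 2: dequeue 2; queue=[6,7,4,5]; order=8,2
step 3: dequeue 6; queue=[7,4,5,0]; order=8,2,6
step 4: dequeue 7; queue=[4,5,0,1,3]; order=8,2,6,7
step 5: dequeue 4; queue=[5,0,1,3]; order=8,2,6,7,4
step 6: dequeue 5; queue=[0,1,3]; order=8,2,6,7,4,5
step 7: dequeue 0; queue=[1,3]; order=8,2,6,7,4,5,0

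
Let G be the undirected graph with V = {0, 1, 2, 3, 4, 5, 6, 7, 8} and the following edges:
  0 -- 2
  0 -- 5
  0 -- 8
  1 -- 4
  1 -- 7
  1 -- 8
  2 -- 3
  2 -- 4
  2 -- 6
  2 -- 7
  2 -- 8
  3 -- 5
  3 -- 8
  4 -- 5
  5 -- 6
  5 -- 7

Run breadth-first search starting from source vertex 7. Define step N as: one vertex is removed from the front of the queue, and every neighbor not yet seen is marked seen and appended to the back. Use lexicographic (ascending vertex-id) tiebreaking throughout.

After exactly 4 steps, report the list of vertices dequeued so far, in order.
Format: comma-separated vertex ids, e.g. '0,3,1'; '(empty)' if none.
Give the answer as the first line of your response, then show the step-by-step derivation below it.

7,1,2,5

step 1: dequeue 7; queue=[1,2,5]; order=7
step 2: dequeue 1; queue=[2,5,4,8]; order=7,1
step 3: dequeue 2; queue=[5,4,8,0,3,6]; order=7,1,2
step 4: dequeue 5; queue=[4,8,0,3,6]; order=7,1,2,5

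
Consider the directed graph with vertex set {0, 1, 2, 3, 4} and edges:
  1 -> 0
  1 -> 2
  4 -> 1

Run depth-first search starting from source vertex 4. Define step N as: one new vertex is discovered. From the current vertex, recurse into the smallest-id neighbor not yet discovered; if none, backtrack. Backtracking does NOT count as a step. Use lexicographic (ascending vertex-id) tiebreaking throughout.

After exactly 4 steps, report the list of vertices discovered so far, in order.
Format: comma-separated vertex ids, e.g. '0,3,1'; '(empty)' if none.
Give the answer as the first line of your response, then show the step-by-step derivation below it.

4,1,0,2

step 1: discover 4; path=4; order=4
step 2: discover 1; path=4>1; order=4,1
step 3: discover 0; path=4>1>0; order=4,1,0
step 4: discover 2; path=4>1>2; order=4,1,0,2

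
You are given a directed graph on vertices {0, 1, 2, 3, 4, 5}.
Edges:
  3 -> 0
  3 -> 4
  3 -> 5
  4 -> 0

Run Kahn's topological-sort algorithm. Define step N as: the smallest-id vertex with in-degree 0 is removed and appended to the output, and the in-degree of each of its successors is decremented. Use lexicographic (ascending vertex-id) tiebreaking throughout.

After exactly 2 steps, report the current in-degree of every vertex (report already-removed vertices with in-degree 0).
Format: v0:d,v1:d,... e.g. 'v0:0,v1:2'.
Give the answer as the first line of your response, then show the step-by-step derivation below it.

v0:2,v1:0,v2:0,v3:0,v4:1,v5:1

step 1: output 1; order=[1]; indeg=(2,0,0,0,1,1)
step 2: output 2; order=[1,2]; indeg=(2,0,0,0,1,1)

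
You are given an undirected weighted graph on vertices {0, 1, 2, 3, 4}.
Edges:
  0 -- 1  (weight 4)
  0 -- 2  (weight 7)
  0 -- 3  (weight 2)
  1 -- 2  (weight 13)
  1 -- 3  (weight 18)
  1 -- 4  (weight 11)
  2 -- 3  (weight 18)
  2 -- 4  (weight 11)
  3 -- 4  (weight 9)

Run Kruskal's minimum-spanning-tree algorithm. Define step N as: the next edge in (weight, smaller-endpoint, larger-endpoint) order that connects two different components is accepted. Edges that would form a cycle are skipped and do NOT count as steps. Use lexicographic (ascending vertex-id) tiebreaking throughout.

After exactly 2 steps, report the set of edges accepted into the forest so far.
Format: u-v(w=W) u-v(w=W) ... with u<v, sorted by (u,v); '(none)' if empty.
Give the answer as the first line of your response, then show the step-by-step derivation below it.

0-1(w=4) 0-3(w=2)

step 1: add edge 0-3 (w=2); MST = {0-3(w=2)}
step 2: add edge 0-1 (w=4); MST = {0-1(w=4) 0-3(w=2)}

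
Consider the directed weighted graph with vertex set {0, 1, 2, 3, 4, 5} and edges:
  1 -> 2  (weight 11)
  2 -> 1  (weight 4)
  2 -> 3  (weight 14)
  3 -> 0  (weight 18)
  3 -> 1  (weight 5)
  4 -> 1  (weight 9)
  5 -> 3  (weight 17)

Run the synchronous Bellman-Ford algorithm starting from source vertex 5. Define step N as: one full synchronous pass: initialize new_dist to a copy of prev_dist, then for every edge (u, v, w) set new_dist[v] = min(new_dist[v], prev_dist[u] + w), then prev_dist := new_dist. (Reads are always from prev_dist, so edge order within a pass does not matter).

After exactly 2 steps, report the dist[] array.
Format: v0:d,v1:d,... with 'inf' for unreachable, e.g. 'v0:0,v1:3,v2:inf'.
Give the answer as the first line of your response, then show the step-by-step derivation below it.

v0:35,v1:22,v2:inf,v3:17,v4:inf,v5:0

step 1: dist = v0:inf,v1:inf,v2:inf,v3:17,v4:inf,v5:0
step 2: dist = v0:35,v1:22,v2:inf,v3:17,v4:inf,v5:0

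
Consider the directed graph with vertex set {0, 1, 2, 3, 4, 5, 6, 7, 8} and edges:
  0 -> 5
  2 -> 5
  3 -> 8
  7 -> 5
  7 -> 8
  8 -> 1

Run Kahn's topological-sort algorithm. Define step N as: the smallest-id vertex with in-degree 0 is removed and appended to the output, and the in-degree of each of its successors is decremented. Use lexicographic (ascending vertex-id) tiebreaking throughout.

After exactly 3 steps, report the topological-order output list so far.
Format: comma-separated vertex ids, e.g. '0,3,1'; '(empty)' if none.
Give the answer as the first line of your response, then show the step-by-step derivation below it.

0,2,3

step 1: output 0; order=[0]; indeg=(0,1,0,0,0,2,0,0,2)
step 2: output 2; order=[0,2]; indeg=(0,1,0,0,0,1,0,0,2)
step 3: output 3; order=[0,2,3]; indeg=(0,1,0,0,0,1,0,0,1)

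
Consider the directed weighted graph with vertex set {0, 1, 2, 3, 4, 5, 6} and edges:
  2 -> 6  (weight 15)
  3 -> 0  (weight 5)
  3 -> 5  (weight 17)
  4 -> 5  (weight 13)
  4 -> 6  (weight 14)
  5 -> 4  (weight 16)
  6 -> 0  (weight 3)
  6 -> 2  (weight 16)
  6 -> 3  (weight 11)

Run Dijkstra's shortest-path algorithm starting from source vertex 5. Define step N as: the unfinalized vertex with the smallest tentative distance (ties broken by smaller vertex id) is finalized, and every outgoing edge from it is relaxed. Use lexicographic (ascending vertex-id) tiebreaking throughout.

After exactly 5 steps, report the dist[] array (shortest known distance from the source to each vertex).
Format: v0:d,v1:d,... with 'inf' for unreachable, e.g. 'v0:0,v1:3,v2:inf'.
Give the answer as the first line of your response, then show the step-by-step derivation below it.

v0:33,v1:inf,v2:46,v3:41,v4:16,v5:0,v6:30

step 1: dist = v0:inf,v1:inf,v2:inf,v3:inf,v4:16,v5:0,v6:inf
step 2: dist = v0:inf,v1:inf,v2:inf,v3:inf,v4:16,v5:0,v6:30
step 3: dist = v0:33,v1:inf,v2:46,v3:41,v4:16,v5:0,v6:30
step 4: dist = v0:33,v1:inf,v2:46,v3:41,v4:16,v5:0,v6:30
step 5: dist = v0:33,v1:inf,v2:46,v3:41,v4:16,v5:0,v6:30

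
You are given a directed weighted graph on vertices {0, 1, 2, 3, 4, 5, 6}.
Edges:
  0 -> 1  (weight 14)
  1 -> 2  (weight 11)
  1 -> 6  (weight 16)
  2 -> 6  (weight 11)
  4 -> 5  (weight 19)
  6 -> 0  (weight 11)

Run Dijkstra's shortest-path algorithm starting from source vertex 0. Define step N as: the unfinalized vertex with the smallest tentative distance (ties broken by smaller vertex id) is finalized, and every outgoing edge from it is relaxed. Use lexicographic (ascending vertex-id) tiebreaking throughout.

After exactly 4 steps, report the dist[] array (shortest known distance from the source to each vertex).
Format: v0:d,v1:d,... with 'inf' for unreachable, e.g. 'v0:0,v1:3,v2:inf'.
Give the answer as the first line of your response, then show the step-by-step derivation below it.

v0:0,v1:14,v2:25,v3:inf,v4:inf,v5:inf,v6:30

step 1: dist = v0:0,v1:14,v2:inf,v3:inf,v4:inf,v5:inf,v6:inf
step 2: dist = v0:0,v1:14,v2:25,v3:inf,v4:inf,v5:inf,v6:30
step 3: dist = v0:0,v1:14,v2:25,v3:inf,v4:inf,v5:inf,v6:30
step 4: dist = v0:0,v1:14,v2:25,v3:inf,v4:inf,v5:inf,v6:30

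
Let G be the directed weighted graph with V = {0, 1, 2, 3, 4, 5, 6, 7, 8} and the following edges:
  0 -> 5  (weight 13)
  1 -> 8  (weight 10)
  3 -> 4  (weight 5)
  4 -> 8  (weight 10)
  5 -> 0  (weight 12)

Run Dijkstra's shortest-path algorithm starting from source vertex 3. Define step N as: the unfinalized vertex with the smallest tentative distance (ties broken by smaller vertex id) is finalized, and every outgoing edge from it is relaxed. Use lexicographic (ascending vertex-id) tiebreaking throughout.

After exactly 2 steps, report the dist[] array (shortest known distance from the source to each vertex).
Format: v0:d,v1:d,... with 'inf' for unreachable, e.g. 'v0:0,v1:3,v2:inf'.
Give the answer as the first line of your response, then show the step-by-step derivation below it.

v0:inf,v1:inf,v2:inf,v3:0,v4:5,v5:inf,v6:inf,v7:inf,v8:15

step 1: dist = v0:inf,v1:inf,v2:inf,v3:0,v4:5,v5:inf,v6:inf,v7:inf,v8:inf
step 2: dist = v0:inf,v1:inf,v2:inf,v3:0,v4:5,v5:inf,v6:inf,v7:inf,v8:15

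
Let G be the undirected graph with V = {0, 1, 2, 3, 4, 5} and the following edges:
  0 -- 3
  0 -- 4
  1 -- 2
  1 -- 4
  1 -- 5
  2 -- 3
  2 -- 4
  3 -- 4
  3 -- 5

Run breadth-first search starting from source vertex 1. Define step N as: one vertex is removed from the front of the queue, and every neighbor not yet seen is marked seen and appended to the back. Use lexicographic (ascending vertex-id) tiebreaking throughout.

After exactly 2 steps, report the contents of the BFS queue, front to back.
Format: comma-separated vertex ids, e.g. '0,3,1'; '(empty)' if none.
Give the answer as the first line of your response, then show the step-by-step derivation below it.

4,5,3

step 1: dequeue 1; queue=[2,4,5]; order=1
step 2: dequeue 2; queue=[4,5,3]; order=1,2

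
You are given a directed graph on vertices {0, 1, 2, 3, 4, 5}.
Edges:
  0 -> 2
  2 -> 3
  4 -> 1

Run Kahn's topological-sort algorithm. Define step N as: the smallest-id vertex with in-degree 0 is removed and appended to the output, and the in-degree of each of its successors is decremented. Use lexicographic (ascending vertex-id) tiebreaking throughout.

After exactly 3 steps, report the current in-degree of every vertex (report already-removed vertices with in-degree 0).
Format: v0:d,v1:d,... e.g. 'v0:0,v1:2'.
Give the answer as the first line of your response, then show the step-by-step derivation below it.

v0:0,v1:1,v2:0,v3:0,v4:0,v5:0

step 1: output 0; order=[0]; indeg=(0,1,0,1,0,0)
step 2: output 2; order=[0,2]; indeg=(0,1,0,0,0,0)
step 3: output 3; order=[0,2,3]; indeg=(0,1,0,0,0,0)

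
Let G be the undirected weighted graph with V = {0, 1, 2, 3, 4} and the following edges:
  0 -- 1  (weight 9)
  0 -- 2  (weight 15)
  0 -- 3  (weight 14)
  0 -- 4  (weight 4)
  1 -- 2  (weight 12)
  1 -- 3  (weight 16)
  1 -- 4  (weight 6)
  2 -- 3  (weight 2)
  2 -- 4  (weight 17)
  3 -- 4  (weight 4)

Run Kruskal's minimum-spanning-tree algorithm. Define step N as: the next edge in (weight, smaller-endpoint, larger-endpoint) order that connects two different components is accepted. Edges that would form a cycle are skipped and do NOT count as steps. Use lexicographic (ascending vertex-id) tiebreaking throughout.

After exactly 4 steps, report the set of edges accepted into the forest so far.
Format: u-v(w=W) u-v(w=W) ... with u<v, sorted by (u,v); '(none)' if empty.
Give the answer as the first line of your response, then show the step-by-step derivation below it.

0-4(w=4) 1-4(w=6) 2-3(w=2) 3-4(w=4)

step 1: add edge 2-3 (w=2); MST = {2-3(w=2)}
step 2: add edge 0-4 (w=4); MST = {0-4(w=4) 2-3(w=2)}
step 3: add edge 3-4 (w=4); MST = {0-4(w=4) 2-3(w=2) 3-4(w=4)}
step 4: add edge 1-4 (w=6); MST = {0-4(w=4) 1-4(w=6) 2-3(w=2) 3-4(w=4)}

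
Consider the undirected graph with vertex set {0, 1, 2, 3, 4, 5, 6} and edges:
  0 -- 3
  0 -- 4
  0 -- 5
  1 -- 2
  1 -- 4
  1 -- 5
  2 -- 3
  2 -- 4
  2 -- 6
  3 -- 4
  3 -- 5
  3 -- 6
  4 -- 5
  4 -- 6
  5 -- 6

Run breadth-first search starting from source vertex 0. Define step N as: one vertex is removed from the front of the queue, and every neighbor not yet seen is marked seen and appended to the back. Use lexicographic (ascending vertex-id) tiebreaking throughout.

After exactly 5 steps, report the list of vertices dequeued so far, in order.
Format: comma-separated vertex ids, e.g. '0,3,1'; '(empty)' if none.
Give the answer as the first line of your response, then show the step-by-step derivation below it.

0,3,4,5,2

step 1: dequeue 0; queue=[3,4,5]; order=0
step 2: dequeue 3; queue=[4,5,2,6]; order=0,3
step 3: dequeue 4; queue=[5,2,6,1]; order=0,3,4
step 4: dequeue 5; queue=[2,6,1]; order=0,3,4,5
step 5: dequeue 2; queue=[6,1]; order=0,3,4,5,2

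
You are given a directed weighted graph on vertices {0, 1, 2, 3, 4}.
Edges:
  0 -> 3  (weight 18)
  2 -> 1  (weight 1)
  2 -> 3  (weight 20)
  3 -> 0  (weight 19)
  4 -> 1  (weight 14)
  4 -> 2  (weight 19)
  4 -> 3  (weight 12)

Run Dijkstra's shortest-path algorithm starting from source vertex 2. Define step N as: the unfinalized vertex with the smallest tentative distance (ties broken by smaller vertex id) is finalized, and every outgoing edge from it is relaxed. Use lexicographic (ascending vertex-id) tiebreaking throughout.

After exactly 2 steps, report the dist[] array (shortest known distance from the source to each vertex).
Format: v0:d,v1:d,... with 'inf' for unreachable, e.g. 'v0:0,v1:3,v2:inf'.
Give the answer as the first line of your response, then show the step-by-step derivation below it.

v0:inf,v1:1,v2:0,v3:20,v4:inf

step 1: dist = v0:inf,v1:1,v2:0,v3:20,v4:inf
step 2: dist = v0:inf,v1:1,v2:0,v3:20,v4:inf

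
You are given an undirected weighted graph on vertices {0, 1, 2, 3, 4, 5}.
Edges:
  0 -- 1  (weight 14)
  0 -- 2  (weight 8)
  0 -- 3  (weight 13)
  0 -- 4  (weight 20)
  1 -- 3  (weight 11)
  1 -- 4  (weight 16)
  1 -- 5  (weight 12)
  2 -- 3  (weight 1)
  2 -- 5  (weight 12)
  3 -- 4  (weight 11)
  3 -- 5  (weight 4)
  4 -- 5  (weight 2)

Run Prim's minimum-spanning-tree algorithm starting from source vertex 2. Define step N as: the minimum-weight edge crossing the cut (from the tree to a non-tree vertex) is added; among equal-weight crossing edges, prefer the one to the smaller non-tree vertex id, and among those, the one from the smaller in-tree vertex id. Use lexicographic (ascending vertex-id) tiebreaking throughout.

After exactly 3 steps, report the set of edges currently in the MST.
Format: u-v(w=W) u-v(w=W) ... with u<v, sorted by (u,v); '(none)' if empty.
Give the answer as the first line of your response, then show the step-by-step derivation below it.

2-3(w=1) 3-5(w=4) 4-5(w=2)

step 1: add edge 2-3 (w=1); MST = {2-3(w=1)}
step 2: add edge 3-5 (w=4); MST = {2-3(w=1) 3-5(w=4)}
step 3: add edge 4-5 (w=2); MST = {2-3(w=1) 3-5(w=4) 4-5(w=2)}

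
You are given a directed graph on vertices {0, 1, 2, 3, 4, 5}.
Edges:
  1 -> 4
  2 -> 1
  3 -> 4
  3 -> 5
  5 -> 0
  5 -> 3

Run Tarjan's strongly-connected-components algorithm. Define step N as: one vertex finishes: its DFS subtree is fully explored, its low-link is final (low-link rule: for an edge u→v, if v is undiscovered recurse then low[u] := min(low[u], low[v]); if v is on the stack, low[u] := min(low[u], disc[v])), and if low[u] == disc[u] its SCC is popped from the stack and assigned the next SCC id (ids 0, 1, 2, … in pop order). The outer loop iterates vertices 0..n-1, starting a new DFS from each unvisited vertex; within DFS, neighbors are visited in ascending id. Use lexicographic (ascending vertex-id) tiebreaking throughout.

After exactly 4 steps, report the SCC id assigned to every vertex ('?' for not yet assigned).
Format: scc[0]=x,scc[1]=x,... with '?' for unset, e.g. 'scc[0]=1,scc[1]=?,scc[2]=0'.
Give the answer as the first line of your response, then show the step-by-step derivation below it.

scc[0]=0,scc[1]=2,scc[2]=3,scc[3]=?,scc[4]=1,scc[5]=?

step 1: low=(low[0]=0,low[1]=?,low[2]=?,low[3]=?,low[4]=?,low[5]=?); scc=(scc[0]=0,scc[1]=?,scc[2]=?,scc[3]=?,scc[4]=?,scc[5]=?)
step 2: low=(low[0]=0,low[1]=1,low[2]=?,low[3]=?,low[4]=2,low[5]=?); scc=(scc[0]=0,scc[1]=?,scc[2]=?,scc[3]=?,scc[4]=1,scc[5]=?)
step 3: low=(low[0]=0,low[1]=1,low[2]=?,low[3]=?,low[4]=2,low[5]=?); scc=(scc[0]=0,scc[1]=2,scc[2]=?,scc[3]=?,scc[4]=1,scc[5]=?)
step 4: low=(low[0]=0,low[1]=1,low[2]=3,low[3]=?,low[4]=2,low[5]=?); scc=(scc[0]=0,scc[1]=2,scc[2]=3,scc[3]=?,scc[4]=1,scc[5]=?)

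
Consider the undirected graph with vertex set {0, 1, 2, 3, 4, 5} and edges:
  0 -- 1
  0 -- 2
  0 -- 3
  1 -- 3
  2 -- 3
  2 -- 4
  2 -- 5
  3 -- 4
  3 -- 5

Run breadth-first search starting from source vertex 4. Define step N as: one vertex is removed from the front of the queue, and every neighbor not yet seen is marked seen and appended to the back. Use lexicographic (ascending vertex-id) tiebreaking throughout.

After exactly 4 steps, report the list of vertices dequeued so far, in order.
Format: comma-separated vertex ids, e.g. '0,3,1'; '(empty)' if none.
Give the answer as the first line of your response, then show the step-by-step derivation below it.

4,2,3,0

step 1: dequeue 4; queue=[2,3]; order=4
step 2: dequeue 2; queue=[3,0,5]; order=4,2
step 3: dequeue 3; queue=[0,5,1]; order=4,2,3
step 4: dequeue 0; queue=[5,1]; order=4,2,3,0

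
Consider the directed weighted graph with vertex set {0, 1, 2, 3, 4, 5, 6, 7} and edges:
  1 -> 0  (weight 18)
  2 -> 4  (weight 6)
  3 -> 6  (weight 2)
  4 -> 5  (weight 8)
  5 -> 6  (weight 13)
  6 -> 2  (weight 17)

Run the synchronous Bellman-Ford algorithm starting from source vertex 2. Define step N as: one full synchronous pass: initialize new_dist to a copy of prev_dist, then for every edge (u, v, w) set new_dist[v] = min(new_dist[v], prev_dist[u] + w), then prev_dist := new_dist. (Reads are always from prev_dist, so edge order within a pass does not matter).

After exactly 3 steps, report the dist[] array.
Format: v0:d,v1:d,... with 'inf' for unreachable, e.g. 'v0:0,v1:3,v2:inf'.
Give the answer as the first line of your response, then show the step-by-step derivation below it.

v0:inf,v1:inf,v2:0,v3:inf,v4:6,v5:14,v6:27,v7:inf

step 1: dist = v0:inf,v1:inf,v2:0,v3:inf,v4:6,v5:inf,v6:inf,v7:inf
step 2: dist = v0:inf,v1:inf,v2:0,v3:inf,v4:6,v5:14,v6:inf,v7:inf
step 3: dist = v0:inf,v1:inf,v2:0,v3:inf,v4:6,v5:14,v6:27,v7:inf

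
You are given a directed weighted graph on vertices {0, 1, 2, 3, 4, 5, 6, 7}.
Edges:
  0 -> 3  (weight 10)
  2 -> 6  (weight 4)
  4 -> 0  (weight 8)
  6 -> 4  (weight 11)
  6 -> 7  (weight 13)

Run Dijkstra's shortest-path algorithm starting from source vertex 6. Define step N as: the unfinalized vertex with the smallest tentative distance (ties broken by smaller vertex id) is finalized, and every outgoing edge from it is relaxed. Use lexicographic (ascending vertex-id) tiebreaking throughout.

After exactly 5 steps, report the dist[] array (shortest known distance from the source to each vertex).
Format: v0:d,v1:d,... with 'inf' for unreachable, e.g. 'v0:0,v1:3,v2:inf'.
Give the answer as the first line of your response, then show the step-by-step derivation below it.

v0:19,v1:inf,v2:inf,v3:29,v4:11,v5:inf,v6:0,v7:13

step 1: dist = v0:inf,v1:inf,v2:inf,v3:inf,v4:11,v5:inf,v6:0,v7:13
step 2: dist = v0:19,v1:inf,v2:inf,v3:inf,v4:11,v5:inf,v6:0,v7:13
step 3: dist = v0:19,v1:inf,v2:inf,v3:inf,v4:11,v5:inf,v6:0,v7:13
step 4: dist = v0:19,v1:inf,v2:inf,v3:29,v4:11,v5:inf,v6:0,v7:13
step 5: dist = v0:19,v1:inf,v2:inf,v3:29,v4:11,v5:inf,v6:0,v7:13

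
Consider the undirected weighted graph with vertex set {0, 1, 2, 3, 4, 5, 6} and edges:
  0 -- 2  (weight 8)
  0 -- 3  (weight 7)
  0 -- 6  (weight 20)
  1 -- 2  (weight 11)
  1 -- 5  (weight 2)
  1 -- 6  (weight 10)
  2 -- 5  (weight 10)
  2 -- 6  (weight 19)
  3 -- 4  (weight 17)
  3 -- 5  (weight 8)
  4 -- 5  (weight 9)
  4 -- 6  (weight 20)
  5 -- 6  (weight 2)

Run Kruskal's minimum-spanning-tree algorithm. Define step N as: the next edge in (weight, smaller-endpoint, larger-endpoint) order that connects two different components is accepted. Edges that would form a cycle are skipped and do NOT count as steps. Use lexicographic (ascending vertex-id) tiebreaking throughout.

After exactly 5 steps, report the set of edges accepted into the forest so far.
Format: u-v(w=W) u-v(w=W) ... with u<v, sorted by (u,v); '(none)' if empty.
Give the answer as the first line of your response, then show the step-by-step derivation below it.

0-2(w=8) 0-3(w=7) 1-5(w=2) 3-5(w=8) 5-6(w=2)

step 1: add edge 1-5 (w=2); MST = {1-5(w=2)}
step 2: add edge 5-6 (w=2); MST = {1-5(w=2) 5-6(w=2)}
step 3: add edge 0-3 (w=7); MST = {0-3(w=7) 1-5(w=2) 5-6(w=2)}
step 4: add edge 0-2 (w=8); MST = {0-2(w=8) 0-3(w=7) 1-5(w=2) 5-6(w=2)}
step 5: add edge 3-5 (w=8); MST = {0-2(w=8) 0-3(w=7) 1-5(w=2) 3-5(w=8) 5-6(w=2)}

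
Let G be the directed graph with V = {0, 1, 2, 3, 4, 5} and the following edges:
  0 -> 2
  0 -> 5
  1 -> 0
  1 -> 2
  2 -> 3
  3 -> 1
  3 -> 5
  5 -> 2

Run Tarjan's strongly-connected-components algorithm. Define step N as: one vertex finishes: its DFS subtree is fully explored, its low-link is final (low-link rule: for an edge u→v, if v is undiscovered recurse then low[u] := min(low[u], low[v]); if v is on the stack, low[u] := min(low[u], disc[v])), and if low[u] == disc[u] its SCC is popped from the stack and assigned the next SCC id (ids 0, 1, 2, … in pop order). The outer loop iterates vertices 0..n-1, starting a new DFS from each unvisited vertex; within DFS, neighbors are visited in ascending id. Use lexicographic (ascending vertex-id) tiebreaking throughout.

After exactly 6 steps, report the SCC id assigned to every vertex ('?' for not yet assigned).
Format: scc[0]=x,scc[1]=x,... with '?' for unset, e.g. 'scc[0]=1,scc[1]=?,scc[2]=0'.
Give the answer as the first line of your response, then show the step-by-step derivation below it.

scc[0]=0,scc[1]=0,scc[2]=0,scc[3]=0,scc[4]=1,scc[5]=0

step 1: low=(low[0]=0,low[1]=0,low[2]=1,low[3]=2,low[4]=?,low[5]=?); scc=(scc[0]=?,scc[1]=?,scc[2]=?,scc[3]=?,scc[4]=?,scc[5]=?)
step 2: low=(low[0]=0,low[1]=0,low[2]=1,low[3]=0,low[4]=?,low[5]=1); scc=(scc[0]=?,scc[1]=?,scc[2]=?,scc[3]=?,scc[4]=?,scc[5]=?)
step 3: low=(low[0]=0,low[1]=0,low[2]=1,low[3]=0,low[4]=?,low[5]=1); scc=(scc[0]=?,scc[1]=?,scc[2]=?,scc[3]=?,scc[4]=?,scc[5]=?)
step 4: low=(low[0]=0,low[1]=0,low[2]=0,low[3]=0,low[4]=?,low[5]=1); scc=(scc[0]=?,scc[1]=?,scc[2]=?,scc[3]=?,scc[4]=?,scc[5]=?)
step 5: low=(low[0]=0,low[1]=0,low[2]=0,low[3]=0,low[4]=?,low[5]=1); scc=(scc[0]=0,scc[1]=0,scc[2]=0,scc[3]=0,scc[4]=?,scc[5]=0)
step 6: low=(low[0]=0,low[1]=0,low[2]=0,low[3]=0,low[4]=5,low[5]=1); scc=(scc[0]=0,scc[1]=0,scc[2]=0,scc[3]=0,scc[4]=1,scc[5]=0)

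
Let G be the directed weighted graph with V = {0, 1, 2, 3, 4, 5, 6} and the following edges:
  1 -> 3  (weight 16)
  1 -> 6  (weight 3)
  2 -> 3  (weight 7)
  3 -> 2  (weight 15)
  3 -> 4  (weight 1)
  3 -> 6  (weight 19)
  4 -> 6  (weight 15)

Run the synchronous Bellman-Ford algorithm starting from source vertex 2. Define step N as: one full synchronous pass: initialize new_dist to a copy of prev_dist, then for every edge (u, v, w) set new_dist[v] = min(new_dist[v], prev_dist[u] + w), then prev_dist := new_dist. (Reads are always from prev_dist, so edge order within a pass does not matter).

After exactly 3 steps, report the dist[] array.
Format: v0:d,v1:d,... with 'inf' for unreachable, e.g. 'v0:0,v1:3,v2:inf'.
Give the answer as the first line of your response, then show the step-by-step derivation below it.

v0:inf,v1:inf,v2:0,v3:7,v4:8,v5:inf,v6:23

step 1: dist = v0:inf,v1:inf,v2:0,v3:7,v4:inf,v5:inf,v6:inf
step 2: dist = v0:inf,v1:inf,v2:0,v3:7,v4:8,v5:inf,v6:26
step 3: dist = v0:inf,v1:inf,v2:0,v3:7,v4:8,v5:inf,v6:23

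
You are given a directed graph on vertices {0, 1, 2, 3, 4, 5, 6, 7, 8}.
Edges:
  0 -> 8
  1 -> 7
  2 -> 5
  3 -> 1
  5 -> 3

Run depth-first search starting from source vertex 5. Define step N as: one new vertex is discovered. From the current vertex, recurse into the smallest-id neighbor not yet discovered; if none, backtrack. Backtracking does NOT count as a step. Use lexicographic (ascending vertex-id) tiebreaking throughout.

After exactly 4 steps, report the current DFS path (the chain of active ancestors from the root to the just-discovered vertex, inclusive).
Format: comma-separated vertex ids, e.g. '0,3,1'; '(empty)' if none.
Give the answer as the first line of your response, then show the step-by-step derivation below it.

5,3,1,7

step 1: discover 5; path=5; order=5
step 2: discover 3; path=5>3; order=5,3
step 3: discover 1; path=5>3>1; order=5,3,1
step 4: discover 7; path=5>3>1>7; order=5,3,1,7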